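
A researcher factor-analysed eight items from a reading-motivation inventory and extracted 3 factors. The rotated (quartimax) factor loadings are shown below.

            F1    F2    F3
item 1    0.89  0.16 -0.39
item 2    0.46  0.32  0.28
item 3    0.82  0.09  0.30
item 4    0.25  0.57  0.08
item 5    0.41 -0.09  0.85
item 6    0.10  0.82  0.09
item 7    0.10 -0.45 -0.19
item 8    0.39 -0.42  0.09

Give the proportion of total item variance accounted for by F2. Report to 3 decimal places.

0.190

SS loadings for F2 = 0.16² + 0.32² + 0.09² + 0.57² + (-0.09)² + 0.82² + (-0.45)² + (-0.42)² = 1.5204
Proportion of variance = 1.5204 / 8 = 0.1900.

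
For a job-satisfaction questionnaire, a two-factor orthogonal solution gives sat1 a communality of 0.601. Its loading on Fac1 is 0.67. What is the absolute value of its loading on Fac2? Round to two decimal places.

Under orthogonal rotation h² = Σλ², so λ_Fac2² = h² − (0.4489) = 0.601 − 0.4489 = 0.1521.
|λ| = √0.1521 = 0.3900.

0.39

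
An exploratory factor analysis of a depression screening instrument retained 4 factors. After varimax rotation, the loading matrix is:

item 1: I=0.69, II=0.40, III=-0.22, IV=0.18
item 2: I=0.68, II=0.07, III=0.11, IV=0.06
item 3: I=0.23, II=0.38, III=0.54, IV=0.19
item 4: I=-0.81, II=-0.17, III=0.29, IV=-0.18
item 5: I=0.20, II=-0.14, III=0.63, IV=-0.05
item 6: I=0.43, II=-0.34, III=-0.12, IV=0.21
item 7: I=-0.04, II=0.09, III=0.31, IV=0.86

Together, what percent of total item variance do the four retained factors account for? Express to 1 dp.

59.9%

SS loadings by factor: 1.8740, 0.4815, 0.9436, 0.8907; total = 4.1898.
Total variance with 7 standardized items is 7, so the solution explains 4.1898/7 = 0.5985 = 59.85%.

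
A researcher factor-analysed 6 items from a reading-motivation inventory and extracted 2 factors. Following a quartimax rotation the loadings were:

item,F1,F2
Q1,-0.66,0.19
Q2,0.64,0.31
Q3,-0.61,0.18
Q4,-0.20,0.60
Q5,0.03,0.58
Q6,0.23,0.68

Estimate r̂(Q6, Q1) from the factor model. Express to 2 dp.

-0.02

r̂ = Σ λ_i·λ_j across factors = (0.23)(-0.66) + (0.68)(0.19)
  = -0.1518 +0.1292 = -0.0226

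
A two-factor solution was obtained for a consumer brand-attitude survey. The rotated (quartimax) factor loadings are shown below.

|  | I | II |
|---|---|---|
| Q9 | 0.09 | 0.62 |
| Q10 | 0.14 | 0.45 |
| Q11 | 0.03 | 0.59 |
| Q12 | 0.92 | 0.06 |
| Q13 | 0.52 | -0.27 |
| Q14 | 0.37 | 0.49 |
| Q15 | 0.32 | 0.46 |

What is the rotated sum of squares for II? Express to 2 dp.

SS loadings for II = 0.62² + 0.45² + 0.59² + 0.06² + (-0.27)² + 0.49² + 0.46² = 0.3844 + 0.2025 + 0.3481 + 0.0036 + 0.0729 + 0.2401 + 0.2116 = 1.4632

1.46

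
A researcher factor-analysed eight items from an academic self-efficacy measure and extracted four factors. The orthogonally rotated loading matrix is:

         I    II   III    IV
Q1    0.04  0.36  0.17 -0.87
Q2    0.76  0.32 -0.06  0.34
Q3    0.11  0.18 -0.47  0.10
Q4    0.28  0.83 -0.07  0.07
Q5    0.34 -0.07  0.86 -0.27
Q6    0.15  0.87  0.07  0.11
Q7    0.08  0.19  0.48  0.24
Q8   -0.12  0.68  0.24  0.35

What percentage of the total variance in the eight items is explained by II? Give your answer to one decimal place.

27.7%

SS loadings for II = 0.36² + 0.32² + 0.18² + 0.83² + (-0.07)² + 0.87² + 0.19² + 0.68² = 2.2136
With 8 standardized items, total variance = 8. Proportion = 2.2136/8 = 0.2767 → 27.67%.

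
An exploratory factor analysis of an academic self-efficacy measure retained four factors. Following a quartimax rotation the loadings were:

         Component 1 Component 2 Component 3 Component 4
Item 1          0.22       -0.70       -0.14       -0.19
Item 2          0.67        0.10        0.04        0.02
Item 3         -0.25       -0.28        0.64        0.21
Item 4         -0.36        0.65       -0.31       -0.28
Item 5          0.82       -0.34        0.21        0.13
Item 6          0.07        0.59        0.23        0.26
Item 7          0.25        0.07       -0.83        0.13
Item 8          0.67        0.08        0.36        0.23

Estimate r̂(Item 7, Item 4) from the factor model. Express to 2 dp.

r̂ = Σ λ_i·λ_j across factors = (0.25)(-0.36) + (0.07)(0.65) + (-0.83)(-0.31) + (0.13)(-0.28)
  = -0.0900 +0.0455 +0.2573 -0.0364 = 0.1764

0.18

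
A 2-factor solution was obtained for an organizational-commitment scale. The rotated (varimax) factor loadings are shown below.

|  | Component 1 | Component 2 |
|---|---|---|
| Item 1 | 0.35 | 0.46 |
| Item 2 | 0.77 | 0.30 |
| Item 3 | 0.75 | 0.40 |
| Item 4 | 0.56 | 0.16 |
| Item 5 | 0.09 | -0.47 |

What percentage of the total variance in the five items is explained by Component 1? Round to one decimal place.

SS loadings for Component 1 = 0.35² + 0.77² + 0.75² + 0.56² + 0.09² = 1.5996
With 5 standardized items, total variance = 5. Proportion = 1.5996/5 = 0.3199 → 31.99%.

32.0%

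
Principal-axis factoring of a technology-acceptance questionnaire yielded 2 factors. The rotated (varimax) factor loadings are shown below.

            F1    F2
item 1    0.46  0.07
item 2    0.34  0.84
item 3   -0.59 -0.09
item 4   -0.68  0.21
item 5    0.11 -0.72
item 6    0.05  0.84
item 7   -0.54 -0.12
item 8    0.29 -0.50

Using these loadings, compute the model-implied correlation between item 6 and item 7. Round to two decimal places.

r̂ = Σ λ_i·λ_j across factors = (0.05)(-0.54) + (0.84)(-0.12)
  = -0.0270 -0.1008 = -0.1278

-0.13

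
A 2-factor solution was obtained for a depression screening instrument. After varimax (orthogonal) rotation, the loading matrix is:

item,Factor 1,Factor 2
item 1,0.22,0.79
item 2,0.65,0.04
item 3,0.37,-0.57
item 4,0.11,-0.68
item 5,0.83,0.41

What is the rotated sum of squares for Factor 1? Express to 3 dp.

1.309

SS loadings for Factor 1 = 0.22² + 0.65² + 0.37² + 0.11² + 0.83² = 0.0484 + 0.4225 + 0.1369 + 0.0121 + 0.6889 = 1.3088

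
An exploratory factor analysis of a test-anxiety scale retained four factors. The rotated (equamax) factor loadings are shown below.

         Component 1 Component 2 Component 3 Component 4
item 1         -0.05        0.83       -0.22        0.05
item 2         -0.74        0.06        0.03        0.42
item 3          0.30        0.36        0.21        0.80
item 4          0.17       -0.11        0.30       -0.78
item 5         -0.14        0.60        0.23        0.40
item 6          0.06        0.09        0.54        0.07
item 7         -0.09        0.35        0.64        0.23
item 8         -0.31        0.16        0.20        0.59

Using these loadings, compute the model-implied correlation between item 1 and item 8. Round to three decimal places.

0.134

r̂ = Σ λ_i·λ_j across factors = (-0.05)(-0.31) + (0.83)(0.16) + (-0.22)(0.20) + (0.05)(0.59)
  = +0.0155 +0.1328 -0.0440 +0.0295 = 0.1338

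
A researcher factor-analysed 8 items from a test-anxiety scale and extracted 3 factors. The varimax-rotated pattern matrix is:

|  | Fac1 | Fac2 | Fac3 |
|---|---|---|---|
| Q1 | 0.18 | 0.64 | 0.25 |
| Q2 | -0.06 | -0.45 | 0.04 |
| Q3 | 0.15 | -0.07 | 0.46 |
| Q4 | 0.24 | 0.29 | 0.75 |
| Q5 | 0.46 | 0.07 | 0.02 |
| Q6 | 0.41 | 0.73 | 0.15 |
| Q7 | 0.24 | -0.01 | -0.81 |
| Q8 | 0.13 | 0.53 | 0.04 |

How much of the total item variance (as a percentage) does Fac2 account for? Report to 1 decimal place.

19.0%

SS loadings for Fac2 = 0.64² + (-0.45)² + (-0.07)² + 0.29² + 0.07² + 0.73² + (-0.01)² + 0.53² = 1.5199
With 8 standardized items, total variance = 8. Proportion = 1.5199/8 = 0.1900 → 19.00%.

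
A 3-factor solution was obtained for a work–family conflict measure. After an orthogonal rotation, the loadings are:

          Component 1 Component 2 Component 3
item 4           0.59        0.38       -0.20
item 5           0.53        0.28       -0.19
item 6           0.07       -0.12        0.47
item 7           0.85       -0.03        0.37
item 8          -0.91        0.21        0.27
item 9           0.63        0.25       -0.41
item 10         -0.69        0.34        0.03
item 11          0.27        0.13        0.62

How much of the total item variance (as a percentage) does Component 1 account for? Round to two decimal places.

SS loadings for Component 1 = 0.59² + 0.53² + 0.07² + 0.85² + (-0.91)² + 0.63² + (-0.69)² + 0.27² = 3.1304
With 8 standardized items, total variance = 8. Proportion = 3.1304/8 = 0.3913 → 39.13%.

39.13%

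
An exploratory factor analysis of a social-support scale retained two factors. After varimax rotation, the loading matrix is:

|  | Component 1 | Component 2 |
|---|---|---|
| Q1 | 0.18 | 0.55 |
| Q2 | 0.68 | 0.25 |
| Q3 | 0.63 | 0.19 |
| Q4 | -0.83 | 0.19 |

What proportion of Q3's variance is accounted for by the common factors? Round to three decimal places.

0.433

h² = 0.63² + 0.19² = 0.3969 + 0.0361 = 0.4330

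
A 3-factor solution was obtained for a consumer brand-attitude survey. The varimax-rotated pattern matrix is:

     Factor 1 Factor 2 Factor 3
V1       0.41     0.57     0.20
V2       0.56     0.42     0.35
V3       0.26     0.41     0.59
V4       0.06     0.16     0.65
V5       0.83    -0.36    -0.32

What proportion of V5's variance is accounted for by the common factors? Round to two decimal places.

0.92

h² = 0.83² + (-0.36)² + (-0.32)² = 0.6889 + 0.1296 + 0.1024 = 0.9209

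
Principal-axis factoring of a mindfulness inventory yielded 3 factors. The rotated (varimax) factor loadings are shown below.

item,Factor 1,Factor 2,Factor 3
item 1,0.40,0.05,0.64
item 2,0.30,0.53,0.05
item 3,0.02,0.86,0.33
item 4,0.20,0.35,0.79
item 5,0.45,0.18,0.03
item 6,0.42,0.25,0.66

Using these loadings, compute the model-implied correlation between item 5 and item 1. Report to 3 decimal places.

r̂ = Σ λ_i·λ_j across factors = (0.45)(0.40) + (0.18)(0.05) + (0.03)(0.64)
  = +0.1800 +0.0090 +0.0192 = 0.2082

0.208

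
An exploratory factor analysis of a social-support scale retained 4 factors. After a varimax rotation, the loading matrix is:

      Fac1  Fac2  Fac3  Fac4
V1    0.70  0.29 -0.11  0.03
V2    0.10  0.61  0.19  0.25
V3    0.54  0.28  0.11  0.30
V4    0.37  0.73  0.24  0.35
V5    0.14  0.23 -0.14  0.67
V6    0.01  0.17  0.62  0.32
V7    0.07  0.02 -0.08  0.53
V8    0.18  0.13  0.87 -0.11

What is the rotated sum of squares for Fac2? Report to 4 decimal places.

SS loadings for Fac2 = 0.29² + 0.61² + 0.28² + 0.73² + 0.23² + 0.17² + 0.02² + 0.13² = 0.0841 + 0.3721 + 0.0784 + 0.5329 + 0.0529 + 0.0289 + 0.0004 + 0.0169 = 1.1666

1.1666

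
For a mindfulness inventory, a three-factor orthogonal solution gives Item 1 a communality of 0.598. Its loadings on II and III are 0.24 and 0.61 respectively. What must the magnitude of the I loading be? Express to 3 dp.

0.410

Under orthogonal rotation h² = Σλ², so λ_I² = h² − (0.4297) = 0.598 − 0.4297 = 0.1683.
|λ| = √0.1683 = 0.4102.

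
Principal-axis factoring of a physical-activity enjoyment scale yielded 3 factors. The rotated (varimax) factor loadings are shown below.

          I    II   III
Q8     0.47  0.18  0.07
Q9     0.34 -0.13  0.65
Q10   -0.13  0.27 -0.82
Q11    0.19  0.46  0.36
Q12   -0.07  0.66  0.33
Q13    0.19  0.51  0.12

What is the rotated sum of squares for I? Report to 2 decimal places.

0.43

SS loadings for I = 0.47² + 0.34² + (-0.13)² + 0.19² + (-0.07)² + 0.19² = 0.2209 + 0.1156 + 0.0169 + 0.0361 + 0.0049 + 0.0361 = 0.4305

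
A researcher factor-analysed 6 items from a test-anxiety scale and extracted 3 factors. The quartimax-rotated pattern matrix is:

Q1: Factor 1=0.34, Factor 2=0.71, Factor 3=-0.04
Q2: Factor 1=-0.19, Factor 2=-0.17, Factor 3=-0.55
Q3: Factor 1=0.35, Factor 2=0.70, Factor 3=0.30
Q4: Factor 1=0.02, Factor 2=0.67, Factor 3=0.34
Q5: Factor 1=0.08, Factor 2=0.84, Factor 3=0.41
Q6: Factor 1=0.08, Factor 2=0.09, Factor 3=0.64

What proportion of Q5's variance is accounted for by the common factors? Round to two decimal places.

h² = 0.08² + 0.84² + 0.41² = 0.0064 + 0.7056 + 0.1681 = 0.8801

0.88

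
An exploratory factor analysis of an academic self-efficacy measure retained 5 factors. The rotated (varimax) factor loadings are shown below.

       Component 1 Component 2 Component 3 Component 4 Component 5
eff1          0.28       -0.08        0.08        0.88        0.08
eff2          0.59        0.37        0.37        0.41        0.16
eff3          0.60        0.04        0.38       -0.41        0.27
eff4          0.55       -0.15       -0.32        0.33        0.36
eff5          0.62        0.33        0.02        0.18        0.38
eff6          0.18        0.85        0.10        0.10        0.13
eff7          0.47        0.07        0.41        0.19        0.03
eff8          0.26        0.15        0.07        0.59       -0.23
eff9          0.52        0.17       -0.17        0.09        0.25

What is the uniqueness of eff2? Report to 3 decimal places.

h² = 0.59² + 0.37² + 0.37² + 0.41² + 0.16² = 0.3481 + 0.1369 + 0.1369 + 0.1681 + 0.0256 = 0.8156
Uniqueness u² = 1 − h² = 1 − 0.8156 = 0.1844

0.184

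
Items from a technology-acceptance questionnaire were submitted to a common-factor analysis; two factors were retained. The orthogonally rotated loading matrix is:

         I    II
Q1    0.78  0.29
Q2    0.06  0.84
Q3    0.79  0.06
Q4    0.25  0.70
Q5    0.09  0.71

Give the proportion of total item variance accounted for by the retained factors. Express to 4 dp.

0.6188

SS loadings by factor: 1.3067, 1.7874; total = 3.0941.
Total variance with 5 standardized items is 5, so the solution explains 3.0941/5 = 0.6188.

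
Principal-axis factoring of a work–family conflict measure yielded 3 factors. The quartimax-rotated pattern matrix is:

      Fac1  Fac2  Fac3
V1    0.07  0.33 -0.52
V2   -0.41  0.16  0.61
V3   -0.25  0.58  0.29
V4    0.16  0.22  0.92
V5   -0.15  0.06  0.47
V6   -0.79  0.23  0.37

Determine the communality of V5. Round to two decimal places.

h² = (-0.15)² + 0.06² + 0.47² = 0.0225 + 0.0036 + 0.2209 = 0.2470

0.25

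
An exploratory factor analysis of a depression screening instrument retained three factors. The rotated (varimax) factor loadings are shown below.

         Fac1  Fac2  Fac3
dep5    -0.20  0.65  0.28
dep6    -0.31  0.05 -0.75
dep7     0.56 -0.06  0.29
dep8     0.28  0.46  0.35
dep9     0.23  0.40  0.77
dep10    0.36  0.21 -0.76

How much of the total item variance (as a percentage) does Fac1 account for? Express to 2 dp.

11.84%

SS loadings for Fac1 = (-0.20)² + (-0.31)² + 0.56² + 0.28² + 0.23² + 0.36² = 0.7106
With 6 standardized items, total variance = 6. Proportion = 0.7106/6 = 0.1184 → 11.84%.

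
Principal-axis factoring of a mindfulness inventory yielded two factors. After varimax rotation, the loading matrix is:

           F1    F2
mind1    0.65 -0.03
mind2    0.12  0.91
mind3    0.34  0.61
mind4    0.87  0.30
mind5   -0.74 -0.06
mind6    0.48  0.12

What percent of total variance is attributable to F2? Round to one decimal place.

21.8%

SS loadings for F2 = (-0.03)² + 0.91² + 0.61² + 0.30² + (-0.06)² + 0.12² = 1.3091
With 6 standardized items, total variance = 6. Proportion = 1.3091/6 = 0.2182 → 21.82%.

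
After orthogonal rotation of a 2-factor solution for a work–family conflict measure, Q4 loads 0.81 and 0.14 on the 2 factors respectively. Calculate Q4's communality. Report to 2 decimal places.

h² = 0.81² + 0.14² = 0.6561 + 0.0196 = 0.6757

0.68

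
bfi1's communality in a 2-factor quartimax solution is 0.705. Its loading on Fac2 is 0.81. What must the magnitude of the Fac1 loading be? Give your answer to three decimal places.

0.221

Under orthogonal rotation h² = Σλ², so λ_Fac1² = h² − (0.6561) = 0.705 − 0.6561 = 0.0489.
|λ| = √0.0489 = 0.2211.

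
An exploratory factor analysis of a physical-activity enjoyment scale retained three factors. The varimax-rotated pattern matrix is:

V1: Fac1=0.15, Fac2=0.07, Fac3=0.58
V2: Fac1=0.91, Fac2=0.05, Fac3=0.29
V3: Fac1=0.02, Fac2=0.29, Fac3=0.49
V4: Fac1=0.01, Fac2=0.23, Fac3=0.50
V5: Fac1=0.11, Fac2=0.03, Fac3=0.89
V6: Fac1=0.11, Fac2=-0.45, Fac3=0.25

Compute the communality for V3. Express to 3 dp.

h² = 0.02² + 0.29² + 0.49² = 0.0004 + 0.0841 + 0.2401 = 0.3246

0.325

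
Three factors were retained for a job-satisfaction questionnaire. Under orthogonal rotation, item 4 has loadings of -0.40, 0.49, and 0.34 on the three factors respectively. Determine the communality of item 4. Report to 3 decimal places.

0.516

h² = (-0.40)² + 0.49² + 0.34² = 0.1600 + 0.2401 + 0.1156 = 0.5157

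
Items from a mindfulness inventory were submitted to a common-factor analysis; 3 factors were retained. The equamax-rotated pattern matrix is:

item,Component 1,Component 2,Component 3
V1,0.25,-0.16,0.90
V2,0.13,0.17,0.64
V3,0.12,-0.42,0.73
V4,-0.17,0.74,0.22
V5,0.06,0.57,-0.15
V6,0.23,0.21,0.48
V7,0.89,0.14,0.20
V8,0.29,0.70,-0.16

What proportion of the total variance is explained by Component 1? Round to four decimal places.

0.1319

SS loadings for Component 1 = 0.25² + 0.13² + 0.12² + (-0.17)² + 0.06² + 0.23² + 0.89² + 0.29² = 1.0554
Proportion of variance = 1.0554 / 8 = 0.1319.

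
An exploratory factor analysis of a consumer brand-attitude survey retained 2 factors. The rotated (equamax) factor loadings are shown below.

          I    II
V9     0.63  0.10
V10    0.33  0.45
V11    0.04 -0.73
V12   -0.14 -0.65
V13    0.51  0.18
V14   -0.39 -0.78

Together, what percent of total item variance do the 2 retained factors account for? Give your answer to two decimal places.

45.80%

Communalities: 0.4069, 0.3114, 0.5345, 0.4421, 0.2925, 0.7605; Σh² = 2.7479.
Total variance with 6 standardized items is 6, so the solution explains 2.7479/6 = 0.4580 = 45.80%.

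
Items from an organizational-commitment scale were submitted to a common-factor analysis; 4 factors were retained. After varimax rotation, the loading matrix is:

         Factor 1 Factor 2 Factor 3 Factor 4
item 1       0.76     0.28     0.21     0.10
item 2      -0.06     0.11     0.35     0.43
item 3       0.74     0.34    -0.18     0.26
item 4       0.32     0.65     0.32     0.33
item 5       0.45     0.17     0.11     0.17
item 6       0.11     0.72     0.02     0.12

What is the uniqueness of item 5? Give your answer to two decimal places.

0.73

h² = 0.45² + 0.17² + 0.11² + 0.17² = 0.2025 + 0.0289 + 0.0121 + 0.0289 = 0.2724
Uniqueness u² = 1 − h² = 1 − 0.2724 = 0.7276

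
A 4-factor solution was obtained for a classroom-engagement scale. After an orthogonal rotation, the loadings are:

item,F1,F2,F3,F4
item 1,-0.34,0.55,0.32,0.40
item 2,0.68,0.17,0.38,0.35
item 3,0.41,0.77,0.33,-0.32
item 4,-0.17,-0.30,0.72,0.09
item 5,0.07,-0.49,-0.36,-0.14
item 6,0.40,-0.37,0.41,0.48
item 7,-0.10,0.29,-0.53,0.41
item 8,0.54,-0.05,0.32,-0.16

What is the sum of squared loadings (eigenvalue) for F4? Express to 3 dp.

0.837

SS loadings for F4 = 0.40² + 0.35² + (-0.32)² + 0.09² + (-0.14)² + 0.48² + 0.41² + (-0.16)² = 0.1600 + 0.1225 + 0.1024 + 0.0081 + 0.0196 + 0.2304 + 0.1681 + 0.0256 = 0.8367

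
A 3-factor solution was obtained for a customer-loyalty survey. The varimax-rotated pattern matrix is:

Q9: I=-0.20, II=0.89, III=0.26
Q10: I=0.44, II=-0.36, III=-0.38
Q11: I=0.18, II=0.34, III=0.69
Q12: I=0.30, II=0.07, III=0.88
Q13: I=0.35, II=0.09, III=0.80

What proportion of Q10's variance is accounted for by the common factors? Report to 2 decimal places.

0.47

h² = 0.44² + (-0.36)² + (-0.38)² = 0.1936 + 0.1296 + 0.1444 = 0.4676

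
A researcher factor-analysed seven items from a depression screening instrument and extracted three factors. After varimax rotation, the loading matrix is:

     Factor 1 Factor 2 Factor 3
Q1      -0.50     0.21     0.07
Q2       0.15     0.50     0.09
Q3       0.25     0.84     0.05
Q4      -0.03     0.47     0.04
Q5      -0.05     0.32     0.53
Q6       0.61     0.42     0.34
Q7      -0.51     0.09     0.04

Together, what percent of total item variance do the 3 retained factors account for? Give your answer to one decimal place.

SS loadings by factor: 0.9706, 1.5075, 0.4152; total = 2.8933.
Total variance with 7 standardized items is 7, so the solution explains 2.8933/7 = 0.4133 = 41.33%.

41.3%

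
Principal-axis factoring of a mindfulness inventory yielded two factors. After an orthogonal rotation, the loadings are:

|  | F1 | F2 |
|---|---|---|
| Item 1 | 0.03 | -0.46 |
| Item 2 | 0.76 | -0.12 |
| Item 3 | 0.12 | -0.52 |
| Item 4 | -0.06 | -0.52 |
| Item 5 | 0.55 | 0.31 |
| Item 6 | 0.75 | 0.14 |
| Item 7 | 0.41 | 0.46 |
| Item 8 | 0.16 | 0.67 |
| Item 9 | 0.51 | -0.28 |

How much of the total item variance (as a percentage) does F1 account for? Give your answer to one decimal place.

SS loadings for F1 = 0.03² + 0.76² + 0.12² + (-0.06)² + 0.55² + 0.75² + 0.41² + 0.16² + 0.51² = 1.9153
With 9 standardized items, total variance = 9. Proportion = 1.9153/9 = 0.2128 → 21.28%.

21.3%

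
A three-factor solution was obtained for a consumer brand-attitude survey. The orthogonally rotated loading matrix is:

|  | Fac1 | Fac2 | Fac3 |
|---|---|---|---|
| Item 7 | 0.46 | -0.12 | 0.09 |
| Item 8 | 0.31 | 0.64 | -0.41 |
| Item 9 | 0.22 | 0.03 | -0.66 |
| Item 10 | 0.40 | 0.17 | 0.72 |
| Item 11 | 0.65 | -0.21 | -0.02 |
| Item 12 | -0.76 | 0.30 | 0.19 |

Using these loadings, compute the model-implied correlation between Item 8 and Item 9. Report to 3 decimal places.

r̂ = Σ λ_i·λ_j across factors = (0.31)(0.22) + (0.64)(0.03) + (-0.41)(-0.66)
  = +0.0682 +0.0192 +0.2706 = 0.3580

0.358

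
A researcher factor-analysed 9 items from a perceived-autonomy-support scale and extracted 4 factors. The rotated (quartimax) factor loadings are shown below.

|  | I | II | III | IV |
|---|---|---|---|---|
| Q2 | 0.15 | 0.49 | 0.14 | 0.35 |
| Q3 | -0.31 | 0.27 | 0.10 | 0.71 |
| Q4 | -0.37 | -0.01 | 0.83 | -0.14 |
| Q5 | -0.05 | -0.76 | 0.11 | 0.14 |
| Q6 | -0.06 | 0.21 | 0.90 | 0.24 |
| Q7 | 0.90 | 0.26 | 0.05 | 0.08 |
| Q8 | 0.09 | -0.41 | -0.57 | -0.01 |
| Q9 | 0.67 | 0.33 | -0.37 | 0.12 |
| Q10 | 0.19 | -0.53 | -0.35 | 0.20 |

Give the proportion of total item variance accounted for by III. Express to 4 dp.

SS loadings for III = 0.14² + 0.10² + 0.83² + 0.11² + 0.90² + 0.05² + (-0.57)² + (-0.37)² + (-0.35)² = 2.1274
Proportion of variance = 2.1274 / 9 = 0.2364.

0.2364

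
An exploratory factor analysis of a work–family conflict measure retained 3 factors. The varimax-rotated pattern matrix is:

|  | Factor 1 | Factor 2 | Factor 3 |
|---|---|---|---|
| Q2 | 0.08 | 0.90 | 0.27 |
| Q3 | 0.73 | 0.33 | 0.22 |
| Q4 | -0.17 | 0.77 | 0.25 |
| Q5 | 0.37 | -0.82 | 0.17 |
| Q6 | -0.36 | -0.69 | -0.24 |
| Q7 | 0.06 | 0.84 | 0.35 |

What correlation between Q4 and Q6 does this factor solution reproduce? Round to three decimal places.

r̂ = Σ λ_i·λ_j across factors = (-0.17)(-0.36) + (0.77)(-0.69) + (0.25)(-0.24)
  = +0.0612 -0.5313 -0.0600 = -0.5301

-0.530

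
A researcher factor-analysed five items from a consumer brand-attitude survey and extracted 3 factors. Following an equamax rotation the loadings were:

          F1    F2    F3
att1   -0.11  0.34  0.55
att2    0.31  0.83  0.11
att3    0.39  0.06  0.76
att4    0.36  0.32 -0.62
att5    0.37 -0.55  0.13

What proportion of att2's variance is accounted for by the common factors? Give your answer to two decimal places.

0.80

h² = 0.31² + 0.83² + 0.11² = 0.0961 + 0.6889 + 0.0121 = 0.7971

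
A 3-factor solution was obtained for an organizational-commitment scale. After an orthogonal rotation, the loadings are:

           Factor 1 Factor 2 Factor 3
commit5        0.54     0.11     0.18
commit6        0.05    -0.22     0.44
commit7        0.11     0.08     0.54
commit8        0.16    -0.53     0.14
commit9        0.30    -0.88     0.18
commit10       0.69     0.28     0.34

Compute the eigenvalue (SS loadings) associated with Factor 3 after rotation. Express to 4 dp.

SS loadings for Factor 3 = 0.18² + 0.44² + 0.54² + 0.14² + 0.18² + 0.34² = 0.0324 + 0.1936 + 0.2916 + 0.0196 + 0.0324 + 0.1156 = 0.6852

0.6852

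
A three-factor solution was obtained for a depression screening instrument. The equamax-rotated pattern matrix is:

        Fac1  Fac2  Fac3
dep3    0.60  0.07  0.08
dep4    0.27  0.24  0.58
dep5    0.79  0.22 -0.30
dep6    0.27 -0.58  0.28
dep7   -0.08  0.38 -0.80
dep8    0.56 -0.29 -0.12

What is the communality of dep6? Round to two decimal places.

0.49

h² = 0.27² + (-0.58)² + 0.28² = 0.0729 + 0.3364 + 0.0784 = 0.4877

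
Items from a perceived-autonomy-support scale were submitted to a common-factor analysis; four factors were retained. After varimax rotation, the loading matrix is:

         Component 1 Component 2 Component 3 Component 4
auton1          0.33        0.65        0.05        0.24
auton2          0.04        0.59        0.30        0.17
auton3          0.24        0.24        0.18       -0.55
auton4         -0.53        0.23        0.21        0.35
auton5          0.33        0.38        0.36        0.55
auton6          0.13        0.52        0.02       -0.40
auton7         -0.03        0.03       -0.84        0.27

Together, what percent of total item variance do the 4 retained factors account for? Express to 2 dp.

56.06%

SS loadings by factor: 0.5757, 1.2968, 1.0046, 1.0469; total = 3.9240.
Total variance with 7 standardized items is 7, so the solution explains 3.9240/7 = 0.5606 = 56.06%.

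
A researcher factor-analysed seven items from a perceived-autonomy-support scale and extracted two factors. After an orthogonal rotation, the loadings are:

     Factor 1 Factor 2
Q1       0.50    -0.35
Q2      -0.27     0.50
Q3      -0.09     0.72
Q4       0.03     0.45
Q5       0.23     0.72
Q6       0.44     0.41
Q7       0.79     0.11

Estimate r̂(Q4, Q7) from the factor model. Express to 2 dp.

r̂ = Σ λ_i·λ_j across factors = (0.03)(0.79) + (0.45)(0.11)
  = +0.0237 +0.0495 = 0.0732

0.07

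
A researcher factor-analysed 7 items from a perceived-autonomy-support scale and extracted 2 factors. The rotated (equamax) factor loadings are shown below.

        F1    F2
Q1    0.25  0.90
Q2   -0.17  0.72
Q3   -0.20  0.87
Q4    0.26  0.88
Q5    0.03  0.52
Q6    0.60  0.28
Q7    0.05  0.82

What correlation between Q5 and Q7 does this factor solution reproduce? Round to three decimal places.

0.428

r̂ = Σ λ_i·λ_j across factors = (0.03)(0.05) + (0.52)(0.82)
  = +0.0015 +0.4264 = 0.4279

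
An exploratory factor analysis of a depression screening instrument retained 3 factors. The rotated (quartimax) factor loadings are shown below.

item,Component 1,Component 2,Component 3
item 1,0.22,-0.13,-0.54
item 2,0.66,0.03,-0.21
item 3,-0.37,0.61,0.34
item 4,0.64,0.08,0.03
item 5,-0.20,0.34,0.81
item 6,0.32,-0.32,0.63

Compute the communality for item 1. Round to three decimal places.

0.357

h² = 0.22² + (-0.13)² + (-0.54)² = 0.0484 + 0.0169 + 0.2916 = 0.3569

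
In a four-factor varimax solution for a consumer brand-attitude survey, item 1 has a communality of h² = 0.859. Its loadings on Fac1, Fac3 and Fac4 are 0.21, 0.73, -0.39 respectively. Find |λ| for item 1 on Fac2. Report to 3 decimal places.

0.360

Under orthogonal rotation h² = Σλ², so λ_Fac2² = h² − (0.7291) = 0.859 − 0.7291 = 0.1299.
|λ| = √0.1299 = 0.3604.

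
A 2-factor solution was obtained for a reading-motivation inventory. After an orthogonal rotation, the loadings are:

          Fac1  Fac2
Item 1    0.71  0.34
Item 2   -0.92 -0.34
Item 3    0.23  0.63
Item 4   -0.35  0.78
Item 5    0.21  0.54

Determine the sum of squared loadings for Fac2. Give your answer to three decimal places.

SS loadings for Fac2 = 0.34² + (-0.34)² + 0.63² + 0.78² + 0.54² = 0.1156 + 0.1156 + 0.3969 + 0.6084 + 0.2916 = 1.5281

1.528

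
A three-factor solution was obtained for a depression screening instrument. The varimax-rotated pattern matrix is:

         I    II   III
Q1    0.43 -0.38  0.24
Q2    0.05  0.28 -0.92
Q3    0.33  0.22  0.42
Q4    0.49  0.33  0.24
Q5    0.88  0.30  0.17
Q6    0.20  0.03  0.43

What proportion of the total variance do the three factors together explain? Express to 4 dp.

SS loadings by factor: 1.3508, 0.4710, 1.3518; total = 3.1736.
Total variance with 6 standardized items is 6, so the solution explains 3.1736/6 = 0.5289.

0.5289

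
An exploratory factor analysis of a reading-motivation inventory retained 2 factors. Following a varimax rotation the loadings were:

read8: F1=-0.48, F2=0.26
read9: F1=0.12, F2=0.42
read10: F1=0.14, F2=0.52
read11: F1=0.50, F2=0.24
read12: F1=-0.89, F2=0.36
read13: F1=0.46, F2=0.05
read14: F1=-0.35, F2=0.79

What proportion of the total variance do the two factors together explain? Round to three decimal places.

0.424

Communalities: 0.2980, 0.1908, 0.2900, 0.3076, 0.9217, 0.2141, 0.7466; Σh² = 2.9688.
Total variance with 7 standardized items is 7, so the solution explains 2.9688/7 = 0.4241.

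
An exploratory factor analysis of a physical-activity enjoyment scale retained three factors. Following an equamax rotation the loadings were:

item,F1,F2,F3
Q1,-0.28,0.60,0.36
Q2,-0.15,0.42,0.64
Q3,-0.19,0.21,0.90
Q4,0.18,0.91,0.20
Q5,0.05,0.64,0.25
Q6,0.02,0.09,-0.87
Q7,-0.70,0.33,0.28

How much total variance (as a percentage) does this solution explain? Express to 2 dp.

69.78%

Communalities: 0.5680, 0.6085, 0.8902, 0.9005, 0.4746, 0.7654, 0.6773; Σh² = 4.8845.
Total variance with 7 standardized items is 7, so the solution explains 4.8845/7 = 0.6978 = 69.78%.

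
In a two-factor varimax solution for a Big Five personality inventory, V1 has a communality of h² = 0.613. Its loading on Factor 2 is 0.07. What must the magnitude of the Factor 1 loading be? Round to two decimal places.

Under orthogonal rotation h² = Σλ², so λ_Factor 1² = h² − (0.0049) = 0.613 − 0.0049 = 0.6081.
|λ| = √0.6081 = 0.7798.

0.78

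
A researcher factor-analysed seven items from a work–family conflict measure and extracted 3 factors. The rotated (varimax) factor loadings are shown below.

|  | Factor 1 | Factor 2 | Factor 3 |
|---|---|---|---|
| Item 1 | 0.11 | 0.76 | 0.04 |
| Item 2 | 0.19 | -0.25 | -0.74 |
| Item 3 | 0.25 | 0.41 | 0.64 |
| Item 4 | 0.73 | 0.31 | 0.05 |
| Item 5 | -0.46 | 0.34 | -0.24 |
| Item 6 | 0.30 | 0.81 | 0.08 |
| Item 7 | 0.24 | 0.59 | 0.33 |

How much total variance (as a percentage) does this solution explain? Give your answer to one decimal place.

59.4%

SS loadings by factor: 1.0028, 2.0241, 1.1342; total = 4.1611.
Total variance with 7 standardized items is 7, so the solution explains 4.1611/7 = 0.5944 = 59.44%.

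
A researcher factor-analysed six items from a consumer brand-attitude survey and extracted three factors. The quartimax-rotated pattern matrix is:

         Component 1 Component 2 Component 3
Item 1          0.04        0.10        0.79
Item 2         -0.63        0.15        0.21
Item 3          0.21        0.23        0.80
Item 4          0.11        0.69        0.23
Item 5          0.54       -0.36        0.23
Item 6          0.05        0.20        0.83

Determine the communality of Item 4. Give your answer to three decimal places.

0.541

h² = 0.11² + 0.69² + 0.23² = 0.0121 + 0.4761 + 0.0529 = 0.5411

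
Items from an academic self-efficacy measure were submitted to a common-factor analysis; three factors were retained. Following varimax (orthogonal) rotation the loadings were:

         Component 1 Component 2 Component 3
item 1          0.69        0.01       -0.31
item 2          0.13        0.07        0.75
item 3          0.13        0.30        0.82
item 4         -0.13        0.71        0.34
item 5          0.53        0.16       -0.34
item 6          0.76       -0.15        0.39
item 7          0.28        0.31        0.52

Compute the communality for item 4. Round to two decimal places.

h² = (-0.13)² + 0.71² + 0.34² = 0.0169 + 0.5041 + 0.1156 = 0.6366

0.64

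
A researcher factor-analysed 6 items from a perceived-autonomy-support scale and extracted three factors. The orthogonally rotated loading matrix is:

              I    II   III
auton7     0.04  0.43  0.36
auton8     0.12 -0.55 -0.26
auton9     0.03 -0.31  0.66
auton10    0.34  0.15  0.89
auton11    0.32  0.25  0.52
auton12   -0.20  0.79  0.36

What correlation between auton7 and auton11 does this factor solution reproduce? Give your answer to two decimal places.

0.31

r̂ = Σ λ_i·λ_j across factors = (0.04)(0.32) + (0.43)(0.25) + (0.36)(0.52)
  = +0.0128 +0.1075 +0.1872 = 0.3075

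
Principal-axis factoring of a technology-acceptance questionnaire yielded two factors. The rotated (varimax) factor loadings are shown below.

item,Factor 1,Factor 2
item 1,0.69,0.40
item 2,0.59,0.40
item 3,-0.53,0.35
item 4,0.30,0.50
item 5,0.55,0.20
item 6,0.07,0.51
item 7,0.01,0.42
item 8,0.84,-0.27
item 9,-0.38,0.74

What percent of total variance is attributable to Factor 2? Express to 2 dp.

19.88%

SS loadings for Factor 2 = 0.40² + 0.40² + 0.35² + 0.50² + 0.20² + 0.51² + 0.42² + (-0.27)² + 0.74² = 1.7895
With 9 standardized items, total variance = 9. Proportion = 1.7895/9 = 0.1988 → 19.88%.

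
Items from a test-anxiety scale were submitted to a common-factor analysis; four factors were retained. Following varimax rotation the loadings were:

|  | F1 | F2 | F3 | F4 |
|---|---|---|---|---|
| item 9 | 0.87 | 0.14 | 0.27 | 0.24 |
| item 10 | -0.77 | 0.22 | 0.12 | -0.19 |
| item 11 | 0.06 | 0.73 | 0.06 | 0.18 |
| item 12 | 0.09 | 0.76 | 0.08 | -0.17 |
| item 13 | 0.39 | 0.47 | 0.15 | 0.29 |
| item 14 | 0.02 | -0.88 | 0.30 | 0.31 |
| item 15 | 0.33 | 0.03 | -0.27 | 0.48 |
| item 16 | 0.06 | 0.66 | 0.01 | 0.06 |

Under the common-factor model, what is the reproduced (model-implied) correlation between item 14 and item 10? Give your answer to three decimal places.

-0.232

r̂ = Σ λ_i·λ_j across factors = (0.02)(-0.77) + (-0.88)(0.22) + (0.30)(0.12) + (0.31)(-0.19)
  = -0.0154 -0.1936 +0.0360 -0.0589 = -0.2319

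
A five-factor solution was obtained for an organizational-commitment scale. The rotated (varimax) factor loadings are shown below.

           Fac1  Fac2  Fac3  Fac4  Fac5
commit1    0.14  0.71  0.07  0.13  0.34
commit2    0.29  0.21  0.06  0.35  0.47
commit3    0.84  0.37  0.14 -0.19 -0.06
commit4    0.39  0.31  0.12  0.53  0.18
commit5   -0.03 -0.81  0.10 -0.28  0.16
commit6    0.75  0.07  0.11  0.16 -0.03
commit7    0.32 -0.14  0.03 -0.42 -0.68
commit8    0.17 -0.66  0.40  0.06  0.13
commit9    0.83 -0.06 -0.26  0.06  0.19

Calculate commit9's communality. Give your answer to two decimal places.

0.80

h² = 0.83² + (-0.06)² + (-0.26)² + 0.06² + 0.19² = 0.6889 + 0.0036 + 0.0676 + 0.0036 + 0.0361 = 0.7998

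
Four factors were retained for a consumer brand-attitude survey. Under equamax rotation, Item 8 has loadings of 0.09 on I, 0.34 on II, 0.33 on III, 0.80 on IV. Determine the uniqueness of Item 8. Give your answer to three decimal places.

0.127

h² = 0.09² + 0.34² + 0.33² + 0.80² = 0.0081 + 0.1156 + 0.1089 + 0.6400 = 0.8726
Uniqueness u² = 1 − h² = 1 − 0.8726 = 0.1274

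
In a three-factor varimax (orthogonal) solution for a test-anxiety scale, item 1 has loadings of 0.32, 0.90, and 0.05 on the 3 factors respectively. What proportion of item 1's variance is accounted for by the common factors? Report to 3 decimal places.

0.915

h² = 0.32² + 0.90² + 0.05² = 0.1024 + 0.8100 + 0.0025 = 0.9149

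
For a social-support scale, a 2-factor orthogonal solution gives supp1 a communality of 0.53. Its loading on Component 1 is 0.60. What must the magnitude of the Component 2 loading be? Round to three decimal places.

0.412

Under orthogonal rotation h² = Σλ², so λ_Component 2² = h² − (0.3600) = 0.53 − 0.3600 = 0.1700.
|λ| = √0.1700 = 0.4123.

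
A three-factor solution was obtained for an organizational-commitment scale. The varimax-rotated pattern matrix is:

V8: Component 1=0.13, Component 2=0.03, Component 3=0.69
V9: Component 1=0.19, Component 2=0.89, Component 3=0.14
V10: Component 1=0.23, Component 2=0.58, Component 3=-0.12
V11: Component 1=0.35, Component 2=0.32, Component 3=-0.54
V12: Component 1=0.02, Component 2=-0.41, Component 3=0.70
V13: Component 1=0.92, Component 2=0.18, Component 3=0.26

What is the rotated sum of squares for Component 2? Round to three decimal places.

SS loadings for Component 2 = 0.03² + 0.89² + 0.58² + 0.32² + (-0.41)² + 0.18² = 0.0009 + 0.7921 + 0.3364 + 0.1024 + 0.1681 + 0.0324 = 1.4323

1.432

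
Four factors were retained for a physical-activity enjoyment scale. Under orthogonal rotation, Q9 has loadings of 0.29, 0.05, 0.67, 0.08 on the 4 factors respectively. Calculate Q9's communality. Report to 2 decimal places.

0.54

h² = 0.29² + 0.05² + 0.67² + 0.08² = 0.0841 + 0.0025 + 0.4489 + 0.0064 = 0.5419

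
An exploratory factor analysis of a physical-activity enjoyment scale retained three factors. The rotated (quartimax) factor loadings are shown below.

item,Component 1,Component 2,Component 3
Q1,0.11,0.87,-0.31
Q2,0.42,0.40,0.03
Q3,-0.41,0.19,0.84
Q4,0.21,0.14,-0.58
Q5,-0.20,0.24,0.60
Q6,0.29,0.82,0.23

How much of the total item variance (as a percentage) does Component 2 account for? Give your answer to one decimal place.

SS loadings for Component 2 = 0.87² + 0.40² + 0.19² + 0.14² + 0.24² + 0.82² = 1.7026
With 6 standardized items, total variance = 6. Proportion = 1.7026/6 = 0.2838 → 28.38%.

28.4%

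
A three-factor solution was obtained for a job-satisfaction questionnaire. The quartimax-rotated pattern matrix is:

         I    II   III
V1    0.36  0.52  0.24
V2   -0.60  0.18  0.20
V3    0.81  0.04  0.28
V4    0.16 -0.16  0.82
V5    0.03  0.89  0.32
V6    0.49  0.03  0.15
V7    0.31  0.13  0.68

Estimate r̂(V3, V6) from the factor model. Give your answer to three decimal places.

0.440

r̂ = Σ λ_i·λ_j across factors = (0.81)(0.49) + (0.04)(0.03) + (0.28)(0.15)
  = +0.3969 +0.0012 +0.0420 = 0.4401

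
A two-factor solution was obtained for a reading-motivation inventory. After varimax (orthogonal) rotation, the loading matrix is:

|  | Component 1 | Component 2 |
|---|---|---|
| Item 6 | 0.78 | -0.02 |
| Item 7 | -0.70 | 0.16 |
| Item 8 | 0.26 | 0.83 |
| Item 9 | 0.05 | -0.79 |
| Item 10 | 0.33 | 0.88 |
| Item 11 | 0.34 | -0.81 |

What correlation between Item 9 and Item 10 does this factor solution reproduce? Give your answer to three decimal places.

r̂ = Σ λ_i·λ_j across factors = (0.05)(0.33) + (-0.79)(0.88)
  = +0.0165 -0.6952 = -0.6787

-0.679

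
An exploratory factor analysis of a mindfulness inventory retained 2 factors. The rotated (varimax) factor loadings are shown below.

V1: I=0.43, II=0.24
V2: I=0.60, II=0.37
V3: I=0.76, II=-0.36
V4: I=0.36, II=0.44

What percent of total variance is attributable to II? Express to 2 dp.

12.94%

SS loadings for II = 0.24² + 0.37² + (-0.36)² + 0.44² = 0.5177
With 4 standardized items, total variance = 4. Proportion = 0.5177/4 = 0.1294 → 12.94%.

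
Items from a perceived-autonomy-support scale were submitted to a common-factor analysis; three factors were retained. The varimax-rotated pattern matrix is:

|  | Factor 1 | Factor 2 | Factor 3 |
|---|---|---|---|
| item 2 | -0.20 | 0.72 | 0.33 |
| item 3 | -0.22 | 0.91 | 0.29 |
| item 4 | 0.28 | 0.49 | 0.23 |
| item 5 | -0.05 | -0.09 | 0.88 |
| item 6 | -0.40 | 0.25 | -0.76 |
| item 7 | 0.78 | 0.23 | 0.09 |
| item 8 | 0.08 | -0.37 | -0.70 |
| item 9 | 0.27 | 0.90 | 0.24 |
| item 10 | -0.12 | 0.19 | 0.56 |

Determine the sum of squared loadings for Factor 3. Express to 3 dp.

SS loadings for Factor 3 = 0.33² + 0.29² + 0.23² + 0.88² + (-0.76)² + 0.09² + (-0.70)² + 0.24² + 0.56² = 0.1089 + 0.0841 + 0.0529 + 0.7744 + 0.5776 + 0.0081 + 0.4900 + 0.0576 + 0.3136 = 2.4672

2.467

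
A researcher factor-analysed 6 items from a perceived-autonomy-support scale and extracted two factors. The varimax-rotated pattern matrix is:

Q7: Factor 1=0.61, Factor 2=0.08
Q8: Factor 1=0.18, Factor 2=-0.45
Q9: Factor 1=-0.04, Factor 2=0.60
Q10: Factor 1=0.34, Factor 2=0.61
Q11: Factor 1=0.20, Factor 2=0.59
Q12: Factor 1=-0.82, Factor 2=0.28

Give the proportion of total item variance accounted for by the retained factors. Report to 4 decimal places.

0.4336

Communalities: 0.3785, 0.2349, 0.3616, 0.4877, 0.3881, 0.7508; Σh² = 2.6016.
Total variance with 6 standardized items is 6, so the solution explains 2.6016/6 = 0.4336.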